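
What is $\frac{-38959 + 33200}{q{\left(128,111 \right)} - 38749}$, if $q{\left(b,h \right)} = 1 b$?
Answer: $\frac{5759}{38621} \approx 0.14912$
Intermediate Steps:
$q{\left(b,h \right)} = b$
$\frac{-38959 + 33200}{q{\left(128,111 \right)} - 38749} = \frac{-38959 + 33200}{128 - 38749} = - \frac{5759}{-38621} = \left(-5759\right) \left(- \frac{1}{38621}\right) = \frac{5759}{38621}$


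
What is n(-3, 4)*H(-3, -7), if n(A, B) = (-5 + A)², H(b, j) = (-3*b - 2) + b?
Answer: 256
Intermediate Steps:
H(b, j) = -2 - 2*b (H(b, j) = (-2 - 3*b) + b = -2 - 2*b)
n(-3, 4)*H(-3, -7) = (-5 - 3)²*(-2 - 2*(-3)) = (-8)²*(-2 + 6) = 64*4 = 256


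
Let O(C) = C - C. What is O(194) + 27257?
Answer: 27257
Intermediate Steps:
O(C) = 0
O(194) + 27257 = 0 + 27257 = 27257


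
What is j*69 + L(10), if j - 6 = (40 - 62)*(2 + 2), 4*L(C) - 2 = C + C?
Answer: -11305/2 ≈ -5652.5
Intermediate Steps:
L(C) = ½ + C/2 (L(C) = ½ + (C + C)/4 = ½ + (2*C)/4 = ½ + C/2)
j = -82 (j = 6 + (40 - 62)*(2 + 2) = 6 - 22*4 = 6 - 88 = -82)
j*69 + L(10) = -82*69 + (½ + (½)*10) = -5658 + (½ + 5) = -5658 + 11/2 = -11305/2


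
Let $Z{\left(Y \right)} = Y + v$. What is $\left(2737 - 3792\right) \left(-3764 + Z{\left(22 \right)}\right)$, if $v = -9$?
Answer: $3957305$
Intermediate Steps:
$Z{\left(Y \right)} = -9 + Y$ ($Z{\left(Y \right)} = Y - 9 = -9 + Y$)
$\left(2737 - 3792\right) \left(-3764 + Z{\left(22 \right)}\right) = \left(2737 - 3792\right) \left(-3764 + \left(-9 + 22\right)\right) = - 1055 \left(-3764 + 13\right) = \left(-1055\right) \left(-3751\right) = 3957305$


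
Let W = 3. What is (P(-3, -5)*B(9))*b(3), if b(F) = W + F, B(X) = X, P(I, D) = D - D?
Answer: 0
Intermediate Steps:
P(I, D) = 0
b(F) = 3 + F
(P(-3, -5)*B(9))*b(3) = (0*9)*(3 + 3) = 0*6 = 0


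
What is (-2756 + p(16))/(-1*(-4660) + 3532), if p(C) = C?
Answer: -685/2048 ≈ -0.33447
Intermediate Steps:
(-2756 + p(16))/(-1*(-4660) + 3532) = (-2756 + 16)/(-1*(-4660) + 3532) = -2740/(4660 + 3532) = -2740/8192 = -2740*1/8192 = -685/2048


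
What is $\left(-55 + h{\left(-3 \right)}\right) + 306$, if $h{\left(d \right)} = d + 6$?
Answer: $254$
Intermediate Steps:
$h{\left(d \right)} = 6 + d$
$\left(-55 + h{\left(-3 \right)}\right) + 306 = \left(-55 + \left(6 - 3\right)\right) + 306 = \left(-55 + 3\right) + 306 = -52 + 306 = 254$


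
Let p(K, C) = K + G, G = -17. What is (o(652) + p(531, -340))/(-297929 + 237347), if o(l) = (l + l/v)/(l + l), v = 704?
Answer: -724417/85299456 ≈ -0.0084926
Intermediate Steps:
p(K, C) = -17 + K (p(K, C) = K - 17 = -17 + K)
o(l) = 705/1408 (o(l) = (l + l/704)/(l + l) = (l + l*(1/704))/((2*l)) = (l + l/704)*(1/(2*l)) = (705*l/704)*(1/(2*l)) = 705/1408)
(o(652) + p(531, -340))/(-297929 + 237347) = (705/1408 + (-17 + 531))/(-297929 + 237347) = (705/1408 + 514)/(-60582) = (724417/1408)*(-1/60582) = -724417/85299456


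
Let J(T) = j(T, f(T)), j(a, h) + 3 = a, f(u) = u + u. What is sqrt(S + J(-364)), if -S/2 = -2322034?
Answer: sqrt(4643701) ≈ 2154.9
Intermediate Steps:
f(u) = 2*u
S = 4644068 (S = -2*(-2322034) = 4644068)
j(a, h) = -3 + a
J(T) = -3 + T
sqrt(S + J(-364)) = sqrt(4644068 + (-3 - 364)) = sqrt(4644068 - 367) = sqrt(4643701)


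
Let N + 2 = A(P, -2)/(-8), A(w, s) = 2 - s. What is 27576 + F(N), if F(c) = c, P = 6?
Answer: 55147/2 ≈ 27574.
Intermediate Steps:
N = -5/2 (N = -2 + (2 - 1*(-2))/(-8) = -2 + (2 + 2)*(-1/8) = -2 + 4*(-1/8) = -2 - 1/2 = -5/2 ≈ -2.5000)
27576 + F(N) = 27576 - 5/2 = 55147/2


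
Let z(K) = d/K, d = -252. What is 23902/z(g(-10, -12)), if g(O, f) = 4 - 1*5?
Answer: 11951/126 ≈ 94.849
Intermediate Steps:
g(O, f) = -1 (g(O, f) = 4 - 5 = -1)
z(K) = -252/K
23902/z(g(-10, -12)) = 23902/((-252/(-1))) = 23902/((-252*(-1))) = 23902/252 = 23902*(1/252) = 11951/126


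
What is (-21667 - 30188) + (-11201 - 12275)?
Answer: -75331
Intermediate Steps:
(-21667 - 30188) + (-11201 - 12275) = -51855 - 23476 = -75331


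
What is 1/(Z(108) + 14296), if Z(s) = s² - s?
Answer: 1/25852 ≈ 3.8682e-5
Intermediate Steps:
1/(Z(108) + 14296) = 1/(108*(-1 + 108) + 14296) = 1/(108*107 + 14296) = 1/(11556 + 14296) = 1/25852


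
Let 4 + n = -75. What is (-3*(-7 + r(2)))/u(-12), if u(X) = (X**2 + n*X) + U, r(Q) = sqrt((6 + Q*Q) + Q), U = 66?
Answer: 7/386 - sqrt(3)/193 ≈ 0.0091604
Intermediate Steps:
r(Q) = sqrt(6 + Q + Q**2) (r(Q) = sqrt((6 + Q**2) + Q) = sqrt(6 + Q + Q**2))
n = -79 (n = -4 - 75 = -79)
u(X) = 66 + X**2 - 79*X (u(X) = (X**2 - 79*X) + 66 = 66 + X**2 - 79*X)
(-3*(-7 + r(2)))/u(-12) = (-3*(-7 + sqrt(6 + 2 + 2**2)))/(66 + (-12)**2 - 79*(-12)) = (-3*(-7 + sqrt(6 + 2 + 4)))/(66 + 144 + 948) = -3*(-7 + sqrt(12))/1158 = -3*(-7 + 2*sqrt(3))*(1/1158) = (21 - 6*sqrt(3))*(1/1158) = 7/386 - sqrt(3)/193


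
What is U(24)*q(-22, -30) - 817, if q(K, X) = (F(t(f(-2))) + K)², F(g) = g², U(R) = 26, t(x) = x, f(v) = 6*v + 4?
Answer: 45047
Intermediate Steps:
f(v) = 4 + 6*v
q(K, X) = (64 + K)² (q(K, X) = ((4 + 6*(-2))² + K)² = ((4 - 12)² + K)² = ((-8)² + K)² = (64 + K)²)
U(24)*q(-22, -30) - 817 = 26*(64 - 22)² - 817 = 26*42² - 817 = 26*1764 - 817 = 45864 - 817 = 45047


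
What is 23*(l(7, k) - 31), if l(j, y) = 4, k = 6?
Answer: -621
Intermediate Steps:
23*(l(7, k) - 31) = 23*(4 - 31) = 23*(-27) = -621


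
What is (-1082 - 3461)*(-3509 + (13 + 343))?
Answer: 14324079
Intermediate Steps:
(-1082 - 3461)*(-3509 + (13 + 343)) = -4543*(-3509 + 356) = -4543*(-3153) = 14324079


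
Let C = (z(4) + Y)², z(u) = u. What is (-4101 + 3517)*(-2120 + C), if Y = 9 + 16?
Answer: 746936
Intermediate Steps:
Y = 25
C = 841 (C = (4 + 25)² = 29² = 841)
(-4101 + 3517)*(-2120 + C) = (-4101 + 3517)*(-2120 + 841) = -584*(-1279) = 746936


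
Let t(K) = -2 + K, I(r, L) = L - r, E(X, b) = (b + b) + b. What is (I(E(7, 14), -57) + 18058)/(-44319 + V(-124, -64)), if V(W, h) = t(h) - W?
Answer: -17959/44261 ≈ -0.40575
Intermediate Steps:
E(X, b) = 3*b (E(X, b) = 2*b + b = 3*b)
V(W, h) = -2 + h - W (V(W, h) = (-2 + h) - W = -2 + h - W)
(I(E(7, 14), -57) + 18058)/(-44319 + V(-124, -64)) = ((-57 - 3*14) + 18058)/(-44319 + (-2 - 64 - 1*(-124))) = ((-57 - 1*42) + 18058)/(-44319 + (-2 - 64 + 124)) = ((-57 - 42) + 18058)/(-44319 + 58) = (-99 + 18058)/(-44261) = 17959*(-1/44261) = -17959/44261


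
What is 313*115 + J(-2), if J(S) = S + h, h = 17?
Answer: 36010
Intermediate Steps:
J(S) = 17 + S (J(S) = S + 17 = 17 + S)
313*115 + J(-2) = 313*115 + (17 - 2) = 35995 + 15 = 36010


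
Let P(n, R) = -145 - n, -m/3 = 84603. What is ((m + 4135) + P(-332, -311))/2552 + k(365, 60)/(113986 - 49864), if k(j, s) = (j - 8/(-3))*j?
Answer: -809748169/8464104 ≈ -95.668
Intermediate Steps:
m = -253809 (m = -3*84603 = -253809)
k(j, s) = j*(8/3 + j) (k(j, s) = (j - 8*(-⅓))*j = (j + 8/3)*j = (8/3 + j)*j = j*(8/3 + j))
((m + 4135) + P(-332, -311))/2552 + k(365, 60)/(113986 - 49864) = ((-253809 + 4135) + (-145 - 1*(-332)))/2552 + ((⅓)*365*(8 + 3*365))/(113986 - 49864) = (-249674 + (-145 + 332))*(1/2552) + ((⅓)*365*(8 + 1095))/64122 = (-249674 + 187)*(1/2552) + ((⅓)*365*1103)*(1/64122) = -249487*1/2552 + (402595/3)*(1/64122) = -8603/88 + 402595/192366 = -809748169/8464104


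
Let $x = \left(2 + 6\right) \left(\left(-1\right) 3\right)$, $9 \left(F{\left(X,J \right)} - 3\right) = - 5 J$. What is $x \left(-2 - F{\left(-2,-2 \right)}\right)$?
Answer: $\frac{440}{3} \approx 146.67$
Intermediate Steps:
$F{\left(X,J \right)} = 3 - \frac{5 J}{9}$ ($F{\left(X,J \right)} = 3 + \frac{\left(-5\right) J}{9} = 3 - \frac{5 J}{9}$)
$x = -24$ ($x = 8 \left(-3\right) = -24$)
$x \left(-2 - F{\left(-2,-2 \right)}\right) = - 24 \left(-2 - \left(3 - - \frac{10}{9}\right)\right) = - 24 \left(-2 - \left(3 + \frac{10}{9}\right)\right) = - 24 \left(-2 - \frac{37}{9}\right) = \left(-24\right) \left(- \frac{55}{9}\right) = \frac{440}{3}$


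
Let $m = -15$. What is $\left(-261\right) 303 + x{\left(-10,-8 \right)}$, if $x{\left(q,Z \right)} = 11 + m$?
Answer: $-79087$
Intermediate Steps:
$x{\left(q,Z \right)} = -4$ ($x{\left(q,Z \right)} = 11 - 15 = -4$)
$\left(-261\right) 303 + x{\left(-10,-8 \right)} = \left(-261\right) 303 - 4 = -79083 - 4 = -79087$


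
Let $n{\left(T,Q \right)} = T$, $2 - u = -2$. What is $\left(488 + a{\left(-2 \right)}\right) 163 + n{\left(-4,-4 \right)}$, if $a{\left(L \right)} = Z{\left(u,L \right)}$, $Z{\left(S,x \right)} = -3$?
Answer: $79051$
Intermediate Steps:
$u = 4$ ($u = 2 - -2 = 2 + 2 = 4$)
$a{\left(L \right)} = -3$
$\left(488 + a{\left(-2 \right)}\right) 163 + n{\left(-4,-4 \right)} = \left(488 - 3\right) 163 - 4 = 485 \cdot 163 - 4 = 79055 - 4 = 79051$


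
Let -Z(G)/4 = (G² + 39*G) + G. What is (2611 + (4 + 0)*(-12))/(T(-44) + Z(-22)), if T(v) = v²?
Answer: 233/320 ≈ 0.72812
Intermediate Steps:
Z(G) = -160*G - 4*G² (Z(G) = -4*((G² + 39*G) + G) = -4*(G² + 40*G) = -160*G - 4*G²)
(2611 + (4 + 0)*(-12))/(T(-44) + Z(-22)) = (2611 + (4 + 0)*(-12))/((-44)² - 4*(-22)*(40 - 22)) = (2611 + 4*(-12))/(1936 - 4*(-22)*18) = (2611 - 48)/(1936 + 1584) = 2563/3520 = 2563*(1/3520) = 233/320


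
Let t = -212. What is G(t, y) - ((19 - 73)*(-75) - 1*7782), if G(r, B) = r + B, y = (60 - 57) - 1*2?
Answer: 3521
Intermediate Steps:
y = 1 (y = 3 - 2 = 1)
G(r, B) = B + r
G(t, y) - ((19 - 73)*(-75) - 1*7782) = (1 - 212) - ((19 - 73)*(-75) - 1*7782) = -211 - (-54*(-75) - 7782) = -211 - (4050 - 7782) = -211 - 1*(-3732) = -211 + 3732 = 3521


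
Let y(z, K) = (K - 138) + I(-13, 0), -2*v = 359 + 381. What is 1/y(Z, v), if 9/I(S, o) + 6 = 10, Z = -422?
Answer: -4/2023 ≈ -0.0019773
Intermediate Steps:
I(S, o) = 9/4 (I(S, o) = 9/(-6 + 10) = 9/4)
v = -370 (v = -(359 + 381)/2 = -1/2*740 = -370)
y(z, K) = -543/4 + K (y(z, K) = (K - 138) + 9/4 = (-138 + K) + 9/4 = -543/4 + K)
1/y(Z, v) = 1/(-543/4 - 370) = 1/(-2023/4) = -4/2023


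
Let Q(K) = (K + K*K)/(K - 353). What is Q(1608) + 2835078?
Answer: 3560610162/1255 ≈ 2.8371e+6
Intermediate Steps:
Q(K) = (K + K²)/(-353 + K)
Q(1608) + 2835078 = 1608*(1 + 1608)/(-353 + 1608) + 2835078 = 1608*1609/1255 + 2835078 = 1608*(1/1255)*1609 + 2835078 = 2587272/1255 + 2835078 = 3560610162/1255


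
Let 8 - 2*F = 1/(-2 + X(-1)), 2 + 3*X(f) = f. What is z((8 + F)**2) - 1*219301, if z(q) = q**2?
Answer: -255815855/1296 ≈ -1.9739e+5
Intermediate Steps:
X(f) = -2/3 + f/3
F = 25/6 (F = 4 - 1/(2*(-2 + (-2/3 + (1/3)*(-1)))) = 4 - 1/(2*(-2 + (-2/3 - 1/3))) = 4 - 1/(2*(-2 - 1)) = 4 - 1/2/(-3) = 4 - 1/2*(-1/3) = 4 + 1/6 = 25/6 ≈ 4.1667)
z((8 + F)**2) - 1*219301 = ((8 + 25/6)**2)**2 - 1*219301 = ((73/6)**2)**2 - 219301 = (5329/36)**2 - 219301 = 28398241/1296 - 219301 = -255815855/1296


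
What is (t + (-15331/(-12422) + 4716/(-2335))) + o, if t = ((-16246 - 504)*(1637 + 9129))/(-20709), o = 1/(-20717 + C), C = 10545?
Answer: 26600191845706755277/3055018846480380 ≈ 8707.0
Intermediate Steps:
o = -1/10172 (o = 1/(-20717 + 10545) = 1/(-10172) = -1/10172 ≈ -9.8309e-5)
t = 180330500/20709 (t = -16750*10766*(-1/20709) = -180330500*(-1/20709) = 180330500/20709 ≈ 8707.8)
(t + (-15331/(-12422) + 4716/(-2335))) + o = (180330500/20709 + (-15331/(-12422) + 4716/(-2335))) - 1/10172 = (180330500/20709 + (-15331*(-1/12422) + 4716*(-1/2335))) - 1/10172 = (180330500/20709 + (15331/12422 - 4716/2335)) - 1/10172 = (180330500/20709 - 22784267/29005370) - 1/10172 = 5230081035399697/600672207330 - 1/10172 = 26600191845706755277/3055018846480380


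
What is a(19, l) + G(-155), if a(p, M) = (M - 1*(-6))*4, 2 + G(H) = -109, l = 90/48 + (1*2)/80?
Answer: -397/5 ≈ -79.400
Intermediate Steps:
l = 19/10 (l = 90*(1/48) + 2*(1/80) = 15/8 + 1/40 = 19/10 ≈ 1.9000)
G(H) = -111 (G(H) = -2 - 109 = -111)
a(p, M) = 24 + 4*M (a(p, M) = (M + 6)*4 = (6 + M)*4 = 24 + 4*M)
a(19, l) + G(-155) = (24 + 4*(19/10)) - 111 = (24 + 38/5) - 111 = 158/5 - 111 = -397/5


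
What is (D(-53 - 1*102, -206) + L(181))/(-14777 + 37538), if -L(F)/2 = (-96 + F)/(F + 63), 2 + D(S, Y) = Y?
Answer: -943/102846 ≈ -0.0091690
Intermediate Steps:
D(S, Y) = -2 + Y
L(F) = -2*(-96 + F)/(63 + F) (L(F) = -2*(-96 + F)/(F + 63) = -2*(-96 + F)/(63 + F))
(D(-53 - 1*102, -206) + L(181))/(-14777 + 37538) = ((-2 - 206) + 2*(96 - 1*181)/(63 + 181))/(-14777 + 37538) = (-208 + 2*(96 - 181)/244)/22761 = (-208 + 2*(1/244)*(-85))*(1/22761) = (-208 - 85/122)*(1/22761) = -25461/122*1/22761 = -943/102846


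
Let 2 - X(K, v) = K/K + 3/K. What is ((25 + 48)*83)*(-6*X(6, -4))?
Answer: -18177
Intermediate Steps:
X(K, v) = 1 - 3/K (X(K, v) = 2 - (K/K + 3/K) = 2 - (1 + 3/K) = 2 + (-1 - 3/K) = 1 - 3/K)
((25 + 48)*83)*(-6*X(6, -4)) = ((25 + 48)*83)*(-6*(-3 + 6)/6) = (73*83)*(-3) = 6059*(-6*1/2) = 6059*(-3) = -18177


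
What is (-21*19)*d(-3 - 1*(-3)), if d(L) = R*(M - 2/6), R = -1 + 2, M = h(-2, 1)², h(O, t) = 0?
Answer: 133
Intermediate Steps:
M = 0 (M = 0² = 0)
R = 1
d(L) = -⅓ (d(L) = 1*(0 - 2/6) = 1*(0 - 2*⅙) = 1*(0 - ⅓) = 1*(-⅓) = -⅓)
(-21*19)*d(-3 - 1*(-3)) = -21*19*(-⅓) = -399*(-⅓) = 133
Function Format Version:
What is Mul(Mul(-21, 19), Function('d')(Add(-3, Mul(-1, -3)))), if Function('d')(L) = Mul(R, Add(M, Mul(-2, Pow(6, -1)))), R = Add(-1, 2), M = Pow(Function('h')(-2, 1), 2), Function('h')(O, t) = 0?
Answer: 133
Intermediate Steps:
M = 0 (M = Pow(0, 2) = 0)
R = 1
Function('d')(L) = Rational(-1, 3) (Function('d')(L) = Mul(1, Add(0, Mul(-2, Pow(6, -1)))) = Mul(1, Add(0, Mul(-2, Rational(1, 6)))) = Mul(1, Add(0, Rational(-1, 3))) = Mul(1, Rational(-1, 3)) = Rational(-1, 3))
Mul(Mul(-21, 19), Function('d')(Add(-3, Mul(-1, -3)))) = Mul(Mul(-21, 19), Rational(-1, 3)) = Mul(-399, Rational(-1, 3)) = 133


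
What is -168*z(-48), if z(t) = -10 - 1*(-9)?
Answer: 168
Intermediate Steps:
z(t) = -1 (z(t) = -10 + 9 = -1)
-168*z(-48) = -168*(-1) = 168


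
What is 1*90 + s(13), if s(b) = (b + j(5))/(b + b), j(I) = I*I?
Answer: 1189/13 ≈ 91.462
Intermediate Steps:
j(I) = I²
s(b) = (25 + b)/(2*b) (s(b) = (b + 5²)/(b + b) = (b + 25)/((2*b)) = (25 + b)*(1/(2*b)) = (25 + b)/(2*b))
1*90 + s(13) = 1*90 + (½)*(25 + 13)/13 = 90 + (½)*(1/13)*38 = 90 + 19/13 = 1189/13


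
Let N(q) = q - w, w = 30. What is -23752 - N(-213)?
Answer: -23509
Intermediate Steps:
N(q) = -30 + q (N(q) = q - 1*30 = q - 30 = -30 + q)
-23752 - N(-213) = -23752 - (-30 - 213) = -23752 - 1*(-243) = -23752 + 243 = -23509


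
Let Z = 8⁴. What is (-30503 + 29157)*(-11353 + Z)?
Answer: 9767922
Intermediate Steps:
Z = 4096
(-30503 + 29157)*(-11353 + Z) = (-30503 + 29157)*(-11353 + 4096) = -1346*(-7257) = 9767922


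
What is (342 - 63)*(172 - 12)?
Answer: 44640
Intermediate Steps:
(342 - 63)*(172 - 12) = 279*160 = 44640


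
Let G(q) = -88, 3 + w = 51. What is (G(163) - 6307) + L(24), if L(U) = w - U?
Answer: -6371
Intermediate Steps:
w = 48 (w = -3 + 51 = 48)
L(U) = 48 - U
(G(163) - 6307) + L(24) = (-88 - 6307) + (48 - 1*24) = -6395 + (48 - 24) = -6395 + 24 = -6371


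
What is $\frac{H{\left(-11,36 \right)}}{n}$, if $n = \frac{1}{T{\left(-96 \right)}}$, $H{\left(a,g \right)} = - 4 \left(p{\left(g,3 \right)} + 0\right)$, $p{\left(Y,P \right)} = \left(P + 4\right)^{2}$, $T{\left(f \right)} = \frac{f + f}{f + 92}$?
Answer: $-9408$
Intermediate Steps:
$T{\left(f \right)} = \frac{2 f}{92 + f}$
$p{\left(Y,P \right)} = \left(4 + P\right)^{2}$
$H{\left(a,g \right)} = -196$ ($H{\left(a,g \right)} = - 4 \left(\left(4 + 3\right)^{2} + 0\right) = - 4 \left(7^{2} + 0\right) = - 4 \left(49 + 0\right) = \left(-4\right) 49 = -196$)
$n = \frac{1}{48}$ ($n = \frac{1}{2 \left(-96\right) \frac{1}{92 - 96}} = \frac{1}{2 \left(-96\right) \frac{1}{-4}} = \frac{1}{2 \left(-96\right) \left(- \frac{1}{4}\right)} = \frac{1}{48} \approx 0.020833$)
$\frac{H{\left(-11,36 \right)}}{n} = - 196 \frac{1}{\frac{1}{48}} = \left(-196\right) 48 = -9408$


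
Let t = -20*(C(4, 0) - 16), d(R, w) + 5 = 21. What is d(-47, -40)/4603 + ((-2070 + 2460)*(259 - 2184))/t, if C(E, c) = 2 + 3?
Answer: -31415443/9206 ≈ -3412.5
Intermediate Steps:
C(E, c) = 5
d(R, w) = 16 (d(R, w) = -5 + 21 = 16)
t = 220 (t = -20*(5 - 16) = -20*(-11) = 220)
d(-47, -40)/4603 + ((-2070 + 2460)*(259 - 2184))/t = 16/4603 + ((-2070 + 2460)*(259 - 2184))/220 = 16*(1/4603) + (390*(-1925))*(1/220) = 16/4603 - 750750*1/220 = 16/4603 - 6825/2 = -31415443/9206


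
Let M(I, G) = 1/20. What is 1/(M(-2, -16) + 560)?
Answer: 20/11201 ≈ 0.0017856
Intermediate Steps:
M(I, G) = 1/20
1/(M(-2, -16) + 560) = 1/(1/20 + 560) = 1/(11201/20) = 20/11201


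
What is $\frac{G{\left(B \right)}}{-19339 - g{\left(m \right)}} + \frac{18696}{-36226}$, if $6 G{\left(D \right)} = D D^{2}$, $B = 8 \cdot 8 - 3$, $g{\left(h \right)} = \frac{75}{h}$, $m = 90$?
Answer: $- \frac{5196039425}{2101814407} \approx -2.4722$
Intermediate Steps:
$B = 61$ ($B = 64 - 3 = 61$)
$G{\left(D \right)} = \frac{D^{3}}{6}$ ($G{\left(D \right)} = \frac{D D^{2}}{6} = \frac{D^{3}}{6}$)
$\frac{G{\left(B \right)}}{-19339 - g{\left(m \right)}} + \frac{18696}{-36226} = \frac{\frac{1}{6} \cdot 61^{3}}{-19339 - \frac{75}{90}} + \frac{18696}{-36226} = \frac{\frac{1}{6} \cdot 226981}{-19339 - 75 \cdot \frac{1}{90}} + 18696 \left(- \frac{1}{36226}\right) = \frac{226981}{6 \left(-19339 - \frac{5}{6}\right)} - \frac{9348}{18113} = \frac{226981}{6 \left(- \frac{116039}{6}\right)} - \frac{9348}{18113} = \frac{226981}{6} \left(- \frac{6}{116039}\right) - \frac{9348}{18113} = - \frac{226981}{116039} - \frac{9348}{18113} = - \frac{5196039425}{2101814407}$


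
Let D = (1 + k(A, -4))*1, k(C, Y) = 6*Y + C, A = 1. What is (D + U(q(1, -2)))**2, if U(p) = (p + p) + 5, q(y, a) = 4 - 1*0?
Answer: 81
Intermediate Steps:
k(C, Y) = C + 6*Y
q(y, a) = 4 (q(y, a) = 4 + 0 = 4)
U(p) = 5 + 2*p (U(p) = 2*p + 5 = 5 + 2*p)
D = -22 (D = (1 + (1 + 6*(-4)))*1 = (1 + (1 - 24))*1 = (1 - 23)*1 = -22*1 = -22)
(D + U(q(1, -2)))**2 = (-22 + (5 + 2*4))**2 = (-22 + (5 + 8))**2 = (-22 + 13)**2 = (-9)**2 = 81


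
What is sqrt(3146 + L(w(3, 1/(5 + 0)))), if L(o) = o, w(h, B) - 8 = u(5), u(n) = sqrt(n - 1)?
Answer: 2*sqrt(789) ≈ 56.178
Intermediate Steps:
u(n) = sqrt(-1 + n)
w(h, B) = 10 (w(h, B) = 8 + sqrt(-1 + 5) = 8 + sqrt(4) = 8 + 2 = 10)
sqrt(3146 + L(w(3, 1/(5 + 0)))) = sqrt(3146 + 10) = sqrt(3156) = 2*sqrt(789)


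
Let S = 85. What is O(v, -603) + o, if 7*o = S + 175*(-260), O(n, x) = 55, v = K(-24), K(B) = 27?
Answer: -45030/7 ≈ -6432.9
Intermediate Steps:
v = 27
o = -45415/7 (o = (85 + 175*(-260))/7 = (85 - 45500)/7 = (⅐)*(-45415) = -45415/7 ≈ -6487.9)
O(v, -603) + o = 55 - 45415/7 = -45030/7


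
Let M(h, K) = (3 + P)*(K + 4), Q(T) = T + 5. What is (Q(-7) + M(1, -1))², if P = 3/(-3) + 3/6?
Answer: 121/4 ≈ 30.250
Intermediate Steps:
Q(T) = 5 + T
P = -½ (P = 3*(-⅓) + 3*(⅙) = -1 + ½ = -½ ≈ -0.50000)
M(h, K) = 10 + 5*K/2 (M(h, K) = (3 - ½)*(K + 4) = 5*(4 + K)/2 = 10 + 5*K/2)
(Q(-7) + M(1, -1))² = ((5 - 7) + (10 + (5/2)*(-1)))² = (-2 + (10 - 5/2))² = (-2 + 15/2)² = (11/2)² = 121/4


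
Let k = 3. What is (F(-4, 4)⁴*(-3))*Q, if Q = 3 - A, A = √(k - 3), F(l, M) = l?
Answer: -2304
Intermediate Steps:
A = 0 (A = √(3 - 3) = √0 = 0)
Q = 3 (Q = 3 - 1*0 = 3 + 0 = 3)
(F(-4, 4)⁴*(-3))*Q = ((-4)⁴*(-3))*3 = (256*(-3))*3 = -768*3 = -2304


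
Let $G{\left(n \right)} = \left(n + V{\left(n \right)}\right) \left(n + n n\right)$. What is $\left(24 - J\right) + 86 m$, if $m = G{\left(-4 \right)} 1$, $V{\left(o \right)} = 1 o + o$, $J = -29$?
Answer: $-12331$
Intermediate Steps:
$V{\left(o \right)} = 2 o$ ($V{\left(o \right)} = o + o = 2 o$)
$G{\left(n \right)} = 3 n \left(n + n^{2}\right)$ ($G{\left(n \right)} = \left(n + 2 n\right) \left(n + n n\right) = 3 n \left(n + n^{2}\right)$)
$m = -144$ ($m = 3 \left(-4\right)^{2} \left(1 - 4\right) 1 = 3 \cdot 16 \left(-3\right) 1 = \left(-144\right) 1 = -144$)
$\left(24 - J\right) + 86 m = \left(24 - -29\right) + 86 \left(-144\right) = \left(24 + 29\right) - 12384 = 53 - 12384 = -12331$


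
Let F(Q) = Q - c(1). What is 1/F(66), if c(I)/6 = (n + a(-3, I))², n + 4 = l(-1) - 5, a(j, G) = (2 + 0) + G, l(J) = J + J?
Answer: -1/318 ≈ -0.0031447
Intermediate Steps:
l(J) = 2*J
a(j, G) = 2 + G
n = -11 (n = -4 + (2*(-1) - 5) = -4 + (-2 - 5) = -4 - 7 = -11)
c(I) = 6*(-9 + I)² (c(I) = 6*(-11 + (2 + I))² = 6*(-9 + I)²)
F(Q) = -384 + Q (F(Q) = Q - 6*(-9 + 1)² = Q - 6*(-8)² = Q - 6*64 = Q - 1*384 = Q - 384 = -384 + Q)
1/F(66) = 1/(-384 + 66) = 1/(-318) = -1/318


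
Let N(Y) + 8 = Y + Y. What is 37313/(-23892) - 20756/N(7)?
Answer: -82687705/23892 ≈ -3460.9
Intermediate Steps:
N(Y) = -8 + 2*Y (N(Y) = -8 + (Y + Y) = -8 + 2*Y)
37313/(-23892) - 20756/N(7) = 37313/(-23892) - 20756/(-8 + 2*7) = 37313*(-1/23892) - 20756/(-8 + 14) = -37313/23892 - 20756/6 = -37313/23892 - 20756*⅙ = -37313/23892 - 10378/3 = -82687705/23892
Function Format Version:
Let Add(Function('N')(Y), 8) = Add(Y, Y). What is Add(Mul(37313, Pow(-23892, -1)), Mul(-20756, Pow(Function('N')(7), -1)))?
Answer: Rational(-82687705, 23892) ≈ -3460.9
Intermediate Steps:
Function('N')(Y) = Add(-8, Mul(2, Y)) (Function('N')(Y) = Add(-8, Add(Y, Y)) = Add(-8, Mul(2, Y)))
Add(Mul(37313, Pow(-23892, -1)), Mul(-20756, Pow(Function('N')(7), -1))) = Add(Mul(37313, Pow(-23892, -1)), Mul(-20756, Pow(Add(-8, Mul(2, 7)), -1))) = Add(Mul(37313, Rational(-1, 23892)), Mul(-20756, Pow(Add(-8, 14), -1))) = Add(Rational(-37313, 23892), Mul(-20756, Pow(6, -1))) = Add(Rational(-37313, 23892), Mul(-20756, Rational(1, 6))) = Add(Rational(-37313, 23892), Rational(-10378, 3)) = Rational(-82687705, 23892)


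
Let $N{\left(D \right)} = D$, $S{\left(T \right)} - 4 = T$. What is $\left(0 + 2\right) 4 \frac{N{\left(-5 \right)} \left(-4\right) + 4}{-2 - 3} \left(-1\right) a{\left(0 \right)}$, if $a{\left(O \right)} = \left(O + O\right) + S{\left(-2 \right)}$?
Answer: $\frac{384}{5} \approx 76.8$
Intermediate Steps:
$S{\left(T \right)} = 4 + T$
$a{\left(O \right)} = 2 + 2 O$ ($a{\left(O \right)} = \left(O + O\right) + \left(4 - 2\right) = 2 O + 2 = 2 + 2 O$)
$\left(0 + 2\right) 4 \frac{N{\left(-5 \right)} \left(-4\right) + 4}{-2 - 3} \left(-1\right) a{\left(0 \right)} = \left(0 + 2\right) 4 \frac{\left(-5\right) \left(-4\right) + 4}{-2 - 3} \left(-1\right) \left(2 + 2 \cdot 0\right) = 2 \cdot 4 \frac{20 + 4}{-5} \left(-1\right) \left(2 + 0\right) = 8 \cdot 24 \left(- \frac{1}{5}\right) \left(-1\right) 2 = 8 \left(- \frac{24}{5}\right) \left(-1\right) 2 = 8 \cdot \frac{24}{5} \cdot 2 = 8 \cdot \frac{48}{5} = \frac{384}{5}$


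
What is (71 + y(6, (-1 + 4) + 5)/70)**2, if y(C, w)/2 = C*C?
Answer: 6355441/1225 ≈ 5188.1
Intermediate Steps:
y(C, w) = 2*C**2 (y(C, w) = 2*(C*C) = 2*C**2)
(71 + y(6, (-1 + 4) + 5)/70)**2 = (71 + (2*6**2)/70)**2 = (71 + (2*36)*(1/70))**2 = (71 + 72*(1/70))**2 = (71 + 36/35)**2 = (2521/35)**2 = 6355441/1225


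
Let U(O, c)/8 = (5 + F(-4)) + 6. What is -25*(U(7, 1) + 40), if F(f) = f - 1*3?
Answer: -1800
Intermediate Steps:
F(f) = -3 + f (F(f) = f - 3 = -3 + f)
U(O, c) = 32 (U(O, c) = 8*((5 + (-3 - 4)) + 6) = 8*((5 - 7) + 6) = 8*(-2 + 6) = 8*4 = 32)
-25*(U(7, 1) + 40) = -25*(32 + 40) = -25*72 = -1800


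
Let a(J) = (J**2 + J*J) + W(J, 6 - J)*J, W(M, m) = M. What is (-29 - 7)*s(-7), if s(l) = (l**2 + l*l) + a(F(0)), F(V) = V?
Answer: -3528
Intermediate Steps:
a(J) = 3*J**2 (a(J) = (J**2 + J*J) + J*J = (J**2 + J**2) + J**2 = 2*J**2 + J**2 = 3*J**2)
s(l) = 2*l**2 (s(l) = (l**2 + l*l) + 3*0**2 = (l**2 + l**2) + 3*0 = 2*l**2 + 0 = 2*l**2)
(-29 - 7)*s(-7) = (-29 - 7)*(2*(-7)**2) = -72*49 = -36*98 = -3528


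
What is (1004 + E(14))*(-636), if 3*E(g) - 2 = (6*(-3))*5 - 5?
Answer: -618828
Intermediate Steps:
E(g) = -31 (E(g) = ⅔ + ((6*(-3))*5 - 5)/3 = ⅔ + (-18*5 - 5)/3 = ⅔ + (-90 - 5)/3 = ⅔ + (⅓)*(-95) = ⅔ - 95/3 = -31)
(1004 + E(14))*(-636) = (1004 - 31)*(-636) = 973*(-636) = -618828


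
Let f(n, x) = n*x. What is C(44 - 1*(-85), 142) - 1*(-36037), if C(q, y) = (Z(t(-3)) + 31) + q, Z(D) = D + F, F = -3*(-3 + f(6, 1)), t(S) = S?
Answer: 36185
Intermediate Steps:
F = -9 (F = -3*(-3 + 6*1) = -3*(-3 + 6) = -3*3 = -9)
Z(D) = -9 + D (Z(D) = D - 9 = -9 + D)
C(q, y) = 19 + q (C(q, y) = ((-9 - 3) + 31) + q = (-12 + 31) + q = 19 + q)
C(44 - 1*(-85), 142) - 1*(-36037) = (19 + (44 - 1*(-85))) - 1*(-36037) = (19 + (44 + 85)) + 36037 = (19 + 129) + 36037 = 148 + 36037 = 36185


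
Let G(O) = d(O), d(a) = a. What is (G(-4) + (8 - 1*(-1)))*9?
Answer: 45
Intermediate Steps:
G(O) = O
(G(-4) + (8 - 1*(-1)))*9 = (-4 + (8 - 1*(-1)))*9 = (-4 + (8 + 1))*9 = (-4 + 9)*9 = 5*9 = 45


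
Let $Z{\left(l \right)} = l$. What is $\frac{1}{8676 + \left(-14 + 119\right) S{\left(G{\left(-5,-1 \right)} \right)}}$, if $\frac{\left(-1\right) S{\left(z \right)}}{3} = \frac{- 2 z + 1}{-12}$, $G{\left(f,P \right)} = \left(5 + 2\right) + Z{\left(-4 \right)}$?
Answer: $\frac{4}{34179} \approx 0.00011703$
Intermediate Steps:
$G{\left(f,P \right)} = 3$ ($G{\left(f,P \right)} = \left(5 + 2\right) - 4 = 7 - 4 = 3$)
$S{\left(z \right)} = \frac{1}{4} - \frac{z}{2}$ ($S{\left(z \right)} = - 3 \frac{- 2 z + 1}{-12} = - 3 \left(1 - 2 z\right) \left(- \frac{1}{12}\right) = - 3 \left(- \frac{1}{12} + \frac{z}{6}\right) = \frac{1}{4} - \frac{z}{2}$)
$\frac{1}{8676 + \left(-14 + 119\right) S{\left(G{\left(-5,-1 \right)} \right)}} = \frac{1}{8676 + \left(-14 + 119\right) \left(\frac{1}{4} - \frac{3}{2}\right)} = \frac{1}{8676 + 105 \left(\frac{1}{4} - \frac{3}{2}\right)} = \frac{1}{8676 + 105 \left(- \frac{5}{4}\right)} = \frac{1}{8676 - \frac{525}{4}} = \frac{1}{\frac{34179}{4}} = \frac{4}{34179}$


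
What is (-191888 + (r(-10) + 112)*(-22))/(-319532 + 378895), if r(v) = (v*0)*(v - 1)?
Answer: -194352/59363 ≈ -3.2740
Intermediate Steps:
r(v) = 0 (r(v) = 0*(-1 + v) = 0)
(-191888 + (r(-10) + 112)*(-22))/(-319532 + 378895) = (-191888 + (0 + 112)*(-22))/(-319532 + 378895) = (-191888 + 112*(-22))/59363 = (-191888 - 2464)*(1/59363) = -194352*1/59363 = -194352/59363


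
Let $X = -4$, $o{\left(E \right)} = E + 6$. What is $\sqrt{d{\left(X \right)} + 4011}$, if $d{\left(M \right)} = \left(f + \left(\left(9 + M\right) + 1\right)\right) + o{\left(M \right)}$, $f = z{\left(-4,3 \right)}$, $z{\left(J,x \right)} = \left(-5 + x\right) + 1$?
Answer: $7 \sqrt{82} \approx 63.388$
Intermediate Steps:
$o{\left(E \right)} = 6 + E$
$z{\left(J,x \right)} = -4 + x$
$f = -1$ ($f = -4 + 3 = -1$)
$d{\left(M \right)} = 15 + 2 M$ ($d{\left(M \right)} = \left(-1 + \left(\left(9 + M\right) + 1\right)\right) + \left(6 + M\right) = \left(-1 + \left(10 + M\right)\right) + \left(6 + M\right) = \left(9 + M\right) + \left(6 + M\right) = 15 + 2 M$)
$\sqrt{d{\left(X \right)} + 4011} = \sqrt{\left(15 + 2 \left(-4\right)\right) + 4011} = \sqrt{\left(15 - 8\right) + 4011} = \sqrt{7 + 4011} = \sqrt{4018} = 7 \sqrt{82}$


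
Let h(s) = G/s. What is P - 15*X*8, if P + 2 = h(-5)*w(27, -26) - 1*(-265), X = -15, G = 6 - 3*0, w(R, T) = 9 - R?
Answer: 10423/5 ≈ 2084.6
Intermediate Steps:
G = 6 (G = 6 + 0 = 6)
h(s) = 6/s
P = 1423/5 (P = -2 + ((6/(-5))*(9 - 1*27) - 1*(-265)) = -2 + ((6*(-⅕))*(9 - 27) + 265) = -2 + (-6/5*(-18) + 265) = -2 + (108/5 + 265) = -2 + 1433/5 = 1423/5 ≈ 284.60)
P - 15*X*8 = 1423/5 - 15*(-15)*8 = 1423/5 - (-225)*8 = 1423/5 - 1*(-1800) = 1423/5 + 1800 = 10423/5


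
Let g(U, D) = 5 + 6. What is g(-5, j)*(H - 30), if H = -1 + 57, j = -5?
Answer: 286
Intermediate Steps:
g(U, D) = 11
H = 56
g(-5, j)*(H - 30) = 11*(56 - 30) = 11*26 = 286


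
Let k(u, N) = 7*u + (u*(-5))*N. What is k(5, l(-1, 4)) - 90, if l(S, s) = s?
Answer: -155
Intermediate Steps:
k(u, N) = 7*u - 5*N*u (k(u, N) = 7*u + (-5*u)*N = 7*u - 5*N*u)
k(5, l(-1, 4)) - 90 = 5*(7 - 5*4) - 90 = 5*(7 - 20) - 90 = 5*(-13) - 90 = -65 - 90 = -155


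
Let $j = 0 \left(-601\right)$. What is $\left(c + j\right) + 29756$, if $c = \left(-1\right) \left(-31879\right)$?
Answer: $61635$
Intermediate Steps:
$j = 0$
$c = 31879$
$\left(c + j\right) + 29756 = \left(31879 + 0\right) + 29756 = 31879 + 29756 = 61635$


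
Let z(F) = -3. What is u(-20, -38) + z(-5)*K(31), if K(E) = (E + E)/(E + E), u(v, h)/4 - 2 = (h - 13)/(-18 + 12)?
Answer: 39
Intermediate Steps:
u(v, h) = 50/3 - 2*h/3 (u(v, h) = 8 + 4*((h - 13)/(-18 + 12)) = 8 + 4*((-13 + h)/(-6)) = 8 + 4*((-13 + h)*(-⅙)) = 8 + 4*(13/6 - h/6) = 8 + (26/3 - 2*h/3) = 50/3 - 2*h/3)
K(E) = 1 (K(E) = (2*E)/((2*E)) = (2*E)*(1/(2*E)) = 1)
u(-20, -38) + z(-5)*K(31) = (50/3 - ⅔*(-38)) - 3*1 = (50/3 + 76/3) - 3 = 42 - 3 = 39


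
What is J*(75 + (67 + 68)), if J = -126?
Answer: -26460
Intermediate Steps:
J*(75 + (67 + 68)) = -126*(75 + (67 + 68)) = -126*(75 + 135) = -126*210 = -26460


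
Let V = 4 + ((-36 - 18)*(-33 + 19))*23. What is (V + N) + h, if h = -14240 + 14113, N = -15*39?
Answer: 16680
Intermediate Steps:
N = -585
h = -127
V = 17392 (V = 4 - 54*(-14)*23 = 4 + 756*23 = 4 + 17388 = 17392)
(V + N) + h = (17392 - 585) - 127 = 16807 - 127 = 16680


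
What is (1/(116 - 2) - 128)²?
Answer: 212897281/12996 ≈ 16382.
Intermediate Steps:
(1/(116 - 2) - 128)² = (1/114 - 128)² = (-14591/114)² = 212897281/12996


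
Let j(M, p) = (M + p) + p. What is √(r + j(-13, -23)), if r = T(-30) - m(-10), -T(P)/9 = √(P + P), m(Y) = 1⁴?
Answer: √(-60 - 18*I*√15) ≈ 3.9986 - 8.7172*I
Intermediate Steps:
m(Y) = 1
T(P) = -9*√2*√P (T(P) = -9*√(P + P) = -9*√2*√P)
j(M, p) = M + 2*p
r = -1 - 18*I*√15 (r = -9*√2*√(-30) - 1*1 = -9*√2*I*√30 - 1 = -18*I*√15 - 1 = -1 - 18*I*√15 ≈ -1.0 - 69.714*I)
√(r + j(-13, -23)) = √((-1 - 18*I*√15) + (-13 + 2*(-23))) = √((-1 - 18*I*√15) + (-13 - 46)) = √((-1 - 18*I*√15) - 59) = √(-60 - 18*I*√15)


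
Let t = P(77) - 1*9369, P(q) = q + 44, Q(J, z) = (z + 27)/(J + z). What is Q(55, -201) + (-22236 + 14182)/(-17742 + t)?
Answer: 1468036/985135 ≈ 1.4902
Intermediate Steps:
Q(J, z) = (27 + z)/(J + z)
P(q) = 44 + q
t = -9248 (t = (44 + 77) - 1*9369 = 121 - 9369 = -9248)
Q(55, -201) + (-22236 + 14182)/(-17742 + t) = (27 - 201)/(55 - 201) + (-22236 + 14182)/(-17742 - 9248) = -174/(-146) - 8054/(-26990) = -1/146*(-174) - 8054*(-1/26990) = 87/73 + 4027/13495 = 1468036/985135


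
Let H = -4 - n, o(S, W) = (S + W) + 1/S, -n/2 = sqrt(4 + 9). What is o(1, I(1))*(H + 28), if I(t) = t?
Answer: 72 + 6*sqrt(13) ≈ 93.633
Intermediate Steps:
n = -2*sqrt(13) (n = -2*sqrt(4 + 9) = -2*sqrt(13) ≈ -7.2111)
o(S, W) = S + W + 1/S (o(S, W) = (S + W) + 1/S = S + W + 1/S)
H = -4 + 2*sqrt(13) (H = -4 - (-2)*sqrt(13) = -4 + 2*sqrt(13) ≈ 3.2111)
o(1, I(1))*(H + 28) = (1 + 1 + 1/1)*((-4 + 2*sqrt(13)) + 28) = (1 + 1 + 1)*(24 + 2*sqrt(13)) = 3*(24 + 2*sqrt(13)) = 72 + 6*sqrt(13)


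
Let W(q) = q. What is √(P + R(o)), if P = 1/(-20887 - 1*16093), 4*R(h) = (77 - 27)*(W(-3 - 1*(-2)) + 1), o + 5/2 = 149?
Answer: I*√5/430 ≈ 0.0052002*I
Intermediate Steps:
o = 293/2 (o = -5/2 + 149 = 293/2 ≈ 146.50)
R(h) = 0 (R(h) = ((77 - 27)*((-3 - 1*(-2)) + 1))/4 = (50*((-3 + 2) + 1))/4 = (50*(-1 + 1))/4 = (50*0)/4 = (¼)*0 = 0)
P = -1/36980 (P = 1/(-20887 - 16093) = 1/(-36980) = -1/36980 ≈ -2.7042e-5)
√(P + R(o)) = √(-1/36980 + 0) = √(-1/36980) = I*√5/430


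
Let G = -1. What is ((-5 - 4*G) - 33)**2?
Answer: 1156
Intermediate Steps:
((-5 - 4*G) - 33)**2 = ((-5 - 4*(-1)) - 33)**2 = ((-5 + 4) - 33)**2 = (-1 - 33)**2 = (-34)**2 = 1156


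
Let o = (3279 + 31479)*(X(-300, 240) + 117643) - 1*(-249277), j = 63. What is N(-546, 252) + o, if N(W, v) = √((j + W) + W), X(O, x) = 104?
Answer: 4092899503 + 7*I*√21 ≈ 4.0929e+9 + 32.078*I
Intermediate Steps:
N(W, v) = √(63 + 2*W) (N(W, v) = √((63 + W) + W) = √(63 + 2*W))
o = 4092899503 (o = (3279 + 31479)*(104 + 117643) - 1*(-249277) = 34758*117747 + 249277 = 4092650226 + 249277 = 4092899503)
N(-546, 252) + o = √(63 + 2*(-546)) + 4092899503 = √(63 - 1092) + 4092899503 = √(-1029) + 4092899503 = 7*I*√21 + 4092899503 = 4092899503 + 7*I*√21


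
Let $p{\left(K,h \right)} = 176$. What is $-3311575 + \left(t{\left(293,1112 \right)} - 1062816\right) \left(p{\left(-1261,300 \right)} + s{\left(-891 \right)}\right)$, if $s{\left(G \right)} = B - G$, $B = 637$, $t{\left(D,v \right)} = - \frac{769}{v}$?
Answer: $- \frac{252194819218}{139} \approx -1.8144 \cdot 10^{9}$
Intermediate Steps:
$s{\left(G \right)} = 637 - G$
$-3311575 + \left(t{\left(293,1112 \right)} - 1062816\right) \left(p{\left(-1261,300 \right)} + s{\left(-891 \right)}\right) = -3311575 + \left(- \frac{769}{1112} - 1062816\right) \left(176 + \left(637 - -891\right)\right) = -3311575 + \left(\left(-769\right) \frac{1}{1112} - 1062816\right) \left(176 + \left(637 + 891\right)\right) = -3311575 + \left(- \frac{769}{1112} - 1062816\right) \left(176 + 1528\right) = -3311575 - \frac{251734510293}{139} = - \frac{252194819218}{139}$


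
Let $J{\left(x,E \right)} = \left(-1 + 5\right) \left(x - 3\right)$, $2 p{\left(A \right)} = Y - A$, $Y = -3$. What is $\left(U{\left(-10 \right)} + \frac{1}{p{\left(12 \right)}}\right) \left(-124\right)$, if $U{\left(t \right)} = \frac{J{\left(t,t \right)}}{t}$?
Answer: $- \frac{9424}{15} \approx -628.27$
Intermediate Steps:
$p{\left(A \right)} = - \frac{3}{2} - \frac{A}{2}$ ($p{\left(A \right)} = \frac{-3 - A}{2} = - \frac{3}{2} - \frac{A}{2}$)
$J{\left(x,E \right)} = -12 + 4 x$ ($J{\left(x,E \right)} = 4 \left(-3 + x\right) = -12 + 4 x$)
$U{\left(t \right)} = \frac{-12 + 4 t}{t}$
$\left(U{\left(-10 \right)} + \frac{1}{p{\left(12 \right)}}\right) \left(-124\right) = \left(\left(4 - \frac{12}{-10}\right) + \frac{1}{- \frac{3}{2} - 6}\right) \left(-124\right) = \left(\left(4 - - \frac{6}{5}\right) + \frac{1}{- \frac{3}{2} - 6}\right) \left(-124\right) = \left(\left(4 + \frac{6}{5}\right) + \frac{1}{- \frac{15}{2}}\right) \left(-124\right) = \left(\frac{26}{5} - \frac{2}{15}\right) \left(-124\right) = \frac{76}{15} \left(-124\right) = - \frac{9424}{15}$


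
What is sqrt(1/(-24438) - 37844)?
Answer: I*sqrt(22601036424774)/24438 ≈ 194.54*I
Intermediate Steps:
sqrt(1/(-24438) - 37844) = sqrt(-1/24438 - 37844) = sqrt(-924831673/24438) = I*sqrt(22601036424774)/24438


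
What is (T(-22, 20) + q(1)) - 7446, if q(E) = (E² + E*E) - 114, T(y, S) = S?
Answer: -7538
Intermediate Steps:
q(E) = -114 + 2*E² (q(E) = (E² + E²) - 114 = 2*E² - 114 = -114 + 2*E²)
(T(-22, 20) + q(1)) - 7446 = (20 + (-114 + 2*1²)) - 7446 = (20 + (-114 + 2*1)) - 7446 = (20 + (-114 + 2)) - 7446 = (20 - 112) - 7446 = -92 - 7446 = -7538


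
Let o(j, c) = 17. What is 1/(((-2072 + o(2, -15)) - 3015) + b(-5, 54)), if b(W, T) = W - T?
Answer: -1/5129 ≈ -0.00019497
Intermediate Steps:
1/(((-2072 + o(2, -15)) - 3015) + b(-5, 54)) = 1/(((-2072 + 17) - 3015) + (-5 - 1*54)) = 1/((-2055 - 3015) + (-5 - 54)) = 1/(-5070 - 59) = 1/(-5129) = -1/5129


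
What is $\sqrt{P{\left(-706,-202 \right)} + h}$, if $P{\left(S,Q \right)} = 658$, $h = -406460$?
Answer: $i \sqrt{405802} \approx 637.03 i$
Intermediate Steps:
$\sqrt{P{\left(-706,-202 \right)} + h} = \sqrt{658 - 406460} = \sqrt{-405802} = i \sqrt{405802}$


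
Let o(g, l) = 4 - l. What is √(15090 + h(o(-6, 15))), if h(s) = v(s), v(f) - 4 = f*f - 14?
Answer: 3*√1689 ≈ 123.29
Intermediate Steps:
v(f) = -10 + f² (v(f) = 4 + (f*f - 14) = 4 + (f² - 14) = 4 + (-14 + f²) = -10 + f²)
h(s) = -10 + s²
√(15090 + h(o(-6, 15))) = √(15090 + (-10 + (4 - 1*15)²)) = √(15090 + (-10 + (4 - 15)²)) = √(15090 + (-10 + (-11)²)) = √(15090 + (-10 + 121)) = √(15090 + 111) = √15201 = 3*√1689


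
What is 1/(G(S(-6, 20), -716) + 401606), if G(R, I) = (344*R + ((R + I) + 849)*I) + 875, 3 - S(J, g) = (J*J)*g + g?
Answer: 1/581417 ≈ 1.7199e-6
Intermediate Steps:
S(J, g) = 3 - g - g*J² (S(J, g) = 3 - ((J*J)*g + g) = 3 - (J²*g + g) = 3 - (g*J² + g) = 3 - (g + g*J²) = 3 + (-g - g*J²) = 3 - g - g*J²)
G(R, I) = 875 + 344*R + I*(849 + I + R) (G(R, I) = (344*R + ((I + R) + 849)*I) + 875 = (344*R + (849 + I + R)*I) + 875 = (344*R + I*(849 + I + R)) + 875 = 875 + 344*R + I*(849 + I + R))
1/(G(S(-6, 20), -716) + 401606) = 1/((875 + (-716)² + 344*(3 - 1*20 - 1*20*(-6)²) + 849*(-716) - 716*(3 - 1*20 - 1*20*(-6)²)) + 401606) = 1/((875 + 512656 + 344*(3 - 20 - 1*20*36) - 607884 - 716*(3 - 20 - 1*20*36)) + 401606) = 1/((875 + 512656 + 344*(3 - 20 - 720) - 607884 - 716*(3 - 20 - 720)) + 401606) = 1/((875 + 512656 + 344*(-737) - 607884 - 716*(-737)) + 401606) = 1/((875 + 512656 - 253528 - 607884 + 527692) + 401606) = 1/(179811 + 401606) = 1/581417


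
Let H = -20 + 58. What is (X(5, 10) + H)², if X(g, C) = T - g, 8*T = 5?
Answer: 72361/64 ≈ 1130.6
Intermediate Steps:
T = 5/8 (T = (⅛)*5 = 5/8 ≈ 0.62500)
X(g, C) = 5/8 - g
H = 38
(X(5, 10) + H)² = ((5/8 - 1*5) + 38)² = ((5/8 - 5) + 38)² = (-35/8 + 38)² = (269/8)² = 72361/64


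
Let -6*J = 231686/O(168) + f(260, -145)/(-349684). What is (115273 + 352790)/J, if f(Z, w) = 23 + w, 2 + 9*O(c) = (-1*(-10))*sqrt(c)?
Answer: 362379028225193210844/134530014397000675567 - 3623785190349371626320*sqrt(42)/134530014397000675567 ≈ -171.88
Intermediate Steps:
O(c) = -2/9 + 10*sqrt(c)/9 (O(c) = -2/9 + ((-1*(-10))*sqrt(c))/9 = -2/9 + (10*sqrt(c))/9 = -2/9 + 10*sqrt(c)/9)
J = -61/1049052 - 115843/(3*(-2/9 + 20*sqrt(42)/9)) (J = -(231686/(-2/9 + 10*sqrt(168)/9) + (23 - 145)/(-349684))/6 = -(231686/(-2/9 + 10*(2*sqrt(42))/9) - 122*(-1/349684))/6 = -(231686/(-2/9 + 20*sqrt(42)/9) + 61/174842)/6 = -(61/174842 + 231686/(-2/9 + 20*sqrt(42)/9))/6 = -61/1049052 - 115843/(3*(-2/9 + 20*sqrt(42)/9)) ≈ -2723.3)
(115273 + 352790)/J = (115273 + 352790)/(-738009119/17833884 - 7035*sqrt(42)/17) = 468063/(-738009119/17833884 - 7035*sqrt(42)/17)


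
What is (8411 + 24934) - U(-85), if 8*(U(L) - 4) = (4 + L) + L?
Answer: 133447/4 ≈ 33362.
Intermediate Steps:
U(L) = 9/2 + L/4 (U(L) = 4 + ((4 + L) + L)/8 = 4 + (4 + 2*L)/8 = 4 + (½ + L/4) = 9/2 + L/4)
(8411 + 24934) - U(-85) = (8411 + 24934) - (9/2 + (¼)*(-85)) = 33345 - (9/2 - 85/4) = 33345 - 1*(-67/4) = 33345 + 67/4 = 133447/4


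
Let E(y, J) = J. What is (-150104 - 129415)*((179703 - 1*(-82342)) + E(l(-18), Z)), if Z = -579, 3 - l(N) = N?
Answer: -73084714854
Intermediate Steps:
l(N) = 3 - N
(-150104 - 129415)*((179703 - 1*(-82342)) + E(l(-18), Z)) = (-150104 - 129415)*((179703 - 1*(-82342)) - 579) = -279519*((179703 + 82342) - 579) = -279519*(262045 - 579) = -279519*261466 = -73084714854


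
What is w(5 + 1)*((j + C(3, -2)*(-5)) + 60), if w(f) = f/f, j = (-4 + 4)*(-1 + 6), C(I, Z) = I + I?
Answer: 30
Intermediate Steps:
C(I, Z) = 2*I
j = 0 (j = 0*5 = 0)
w(f) = 1
w(5 + 1)*((j + C(3, -2)*(-5)) + 60) = 1*((0 + (2*3)*(-5)) + 60) = 1*((0 + 6*(-5)) + 60) = 1*((0 - 30) + 60) = 1*(-30 + 60) = 1*30 = 30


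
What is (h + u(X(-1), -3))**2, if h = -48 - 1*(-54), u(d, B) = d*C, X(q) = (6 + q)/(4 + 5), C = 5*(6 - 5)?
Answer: 6241/81 ≈ 77.049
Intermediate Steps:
C = 5 (C = 5*1 = 5)
X(q) = 2/3 + q/9 (X(q) = (6 + q)/9 = (6 + q)*(1/9) = 2/3 + q/9)
u(d, B) = 5*d (u(d, B) = d*5 = 5*d)
h = 6 (h = -48 + 54 = 6)
(h + u(X(-1), -3))**2 = (6 + 5*(2/3 + (1/9)*(-1)))**2 = (6 + 5*(2/3 - 1/9))**2 = (6 + 5*(5/9))**2 = (6 + 25/9)**2 = (79/9)**2 = 6241/81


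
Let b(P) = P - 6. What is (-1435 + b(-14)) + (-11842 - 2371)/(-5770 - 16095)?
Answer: -31799362/21865 ≈ -1454.3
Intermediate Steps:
b(P) = -6 + P
(-1435 + b(-14)) + (-11842 - 2371)/(-5770 - 16095) = (-1435 + (-6 - 14)) + (-11842 - 2371)/(-5770 - 16095) = (-1435 - 20) - 14213/(-21865) = -1455 - 14213*(-1/21865) = -1455 + 14213/21865 = -31799362/21865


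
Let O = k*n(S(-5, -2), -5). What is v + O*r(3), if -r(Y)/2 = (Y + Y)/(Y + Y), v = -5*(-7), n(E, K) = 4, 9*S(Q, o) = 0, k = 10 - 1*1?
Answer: -37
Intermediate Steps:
k = 9 (k = 10 - 1 = 9)
S(Q, o) = 0 (S(Q, o) = (1/9)*0 = 0)
v = 35
r(Y) = -2 (r(Y) = -2*(Y + Y)/(Y + Y) = -2*2*Y/(2*Y) = -2*2*Y*1/(2*Y) = -2*1 = -2)
O = 36 (O = 9*4 = 36)
v + O*r(3) = 35 + 36*(-2) = 35 - 72 = -37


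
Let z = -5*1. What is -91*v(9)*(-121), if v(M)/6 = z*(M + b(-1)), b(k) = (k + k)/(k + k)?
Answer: -3303300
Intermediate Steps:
z = -5
b(k) = 1 (b(k) = (2*k)/((2*k)) = (2*k)*(1/(2*k)) = 1)
v(M) = -30 - 30*M (v(M) = 6*(-5*(M + 1)) = 6*(-5*(1 + M)) = 6*(-5 - 5*M) = -30 - 30*M)
-91*v(9)*(-121) = -91*(-30 - 30*9)*(-121) = -91*(-30 - 270)*(-121) = -91*(-300)*(-121) = 27300*(-121) = -3303300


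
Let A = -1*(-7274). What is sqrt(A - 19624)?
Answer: 5*I*sqrt(494) ≈ 111.13*I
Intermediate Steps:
A = 7274
sqrt(A - 19624) = sqrt(7274 - 19624) = sqrt(-12350) = 5*I*sqrt(494)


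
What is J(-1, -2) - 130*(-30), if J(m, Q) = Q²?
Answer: 3904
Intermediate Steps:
J(-1, -2) - 130*(-30) = (-2)² - 130*(-30) = 4 + 3900 = 3904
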